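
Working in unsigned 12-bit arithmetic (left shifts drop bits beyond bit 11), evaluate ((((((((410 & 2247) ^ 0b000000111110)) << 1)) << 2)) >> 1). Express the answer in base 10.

410 = 000110011010
2247 = 100011000111
→ & → 000010000010 = 130
0b000000111110 = 000000111110
→ ^ → 000010111100 = 188
→ << 1 (mod 2^12) → 000101111000 = 376
→ << 2 (mod 2^12) → 010111100000 = 1504
→ >> 1 → 001011110000 = 752

752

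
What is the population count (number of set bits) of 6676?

5

6676 = 1101000010100
Count the 1s: 1 + 1 + 1 + 1 + 1 = 5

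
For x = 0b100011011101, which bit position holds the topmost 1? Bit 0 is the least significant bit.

11

0b100011011101 = 100011011101
The topmost 1 is at position 11 (since 2^11 = 2048 ≤ 2269 < 4096).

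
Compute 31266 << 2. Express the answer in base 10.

31266 = 00111101000100010
shift left by 2 → 11110100010001000 = 125064
(equivalently, 31266 × 2^2 = 31266 × 4)

125064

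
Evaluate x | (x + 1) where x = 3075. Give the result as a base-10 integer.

x = 110000000011 = 3075
x + 1 = 110000000100
OR    = 110000000111 = 3079
(x | (x + 1) sets the lowest cleared bit.)

3079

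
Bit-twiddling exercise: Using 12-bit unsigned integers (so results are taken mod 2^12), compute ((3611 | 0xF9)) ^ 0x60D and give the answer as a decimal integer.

2294

3611 = 111000011011
0xF9 = 000011111001
→ | → 111011111011 = 3835
0x60D = 011000001101
→ ^ → 100011110110 = 2294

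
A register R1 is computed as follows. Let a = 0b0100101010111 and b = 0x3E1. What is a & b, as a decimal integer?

321

a = 100101010111
0x3E1 = 001111100001
AND → 000101000001 = 321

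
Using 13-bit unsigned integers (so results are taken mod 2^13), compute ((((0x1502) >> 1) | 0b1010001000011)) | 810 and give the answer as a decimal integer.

8171

0x1502 = 1010100000010
→ >> 1 → 0101010000001 = 2689
0b1010001000011 = 1010001000011
→ | → 1111011000011 = 7875
810 = 0001100101010
→ | → 1111111101011 = 8171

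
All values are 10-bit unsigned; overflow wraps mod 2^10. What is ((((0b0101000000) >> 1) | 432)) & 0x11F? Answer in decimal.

0b0101000000 = 0101000000
→ >> 1 → 0010100000 = 160
432 = 0110110000
→ | → 0110110000 = 432
0x11F = 0100011111
→ & → 0100010000 = 272

272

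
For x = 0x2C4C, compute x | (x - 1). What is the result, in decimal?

11343

x = 10110001001100 = 11340
x - 1 = 10110001001011
OR    = 10110001001111 = 11343
(x | (x - 1) sets all bits below the lowest set bit.)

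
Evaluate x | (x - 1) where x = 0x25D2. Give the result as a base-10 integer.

9683

x = 10010111010010 = 9682
x - 1 = 10010111010001
OR    = 10010111010011 = 9683
(x | (x - 1) sets all bits below the lowest set bit.)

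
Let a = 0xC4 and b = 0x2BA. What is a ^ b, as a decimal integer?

638

0xC4 = 0011000100
0x2BA = 1010111010
XOR → 1001111110 = 638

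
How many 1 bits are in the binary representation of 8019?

8019 = 1111101010011
Count the 1s: 1 + 1 + 1 + 1 + 1 + 1 + 1 + 1 + 1 = 9

9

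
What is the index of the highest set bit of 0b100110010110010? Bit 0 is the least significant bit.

0b100110010110010 = 100110010110010
The topmost 1 is at position 14 (since 2^14 = 16384 ≤ 19634 < 32768).

14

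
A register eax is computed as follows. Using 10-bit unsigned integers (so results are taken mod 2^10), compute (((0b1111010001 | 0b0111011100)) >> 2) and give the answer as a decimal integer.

247

0b1111010001 = 1111010001
0b0111011100 = 0111011100
→ | → 1111011101 = 989
→ >> 2 → 0011110111 = 247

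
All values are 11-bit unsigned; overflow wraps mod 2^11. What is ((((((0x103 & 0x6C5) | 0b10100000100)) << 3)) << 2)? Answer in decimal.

0x103 = 00100000011
0x6C5 = 11011000101
→ & → 00000000001 = 1
0b10100000100 = 10100000100
→ | → 10100000101 = 1285
→ << 3 (mod 2^11) → 00000101000 = 40
→ << 2 (mod 2^11) → 00010100000 = 160

160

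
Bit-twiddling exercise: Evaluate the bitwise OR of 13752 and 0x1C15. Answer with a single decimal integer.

13752 = 11010110111000
0x1C15 = 01110000010101
 OR → 11110110111101 = 15805

15805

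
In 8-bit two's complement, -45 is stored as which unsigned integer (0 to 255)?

45 in 8 bits: 00101101
Invert: 11010010
Add 1:  11010011 = 211
(Check: 2^8 - 45 = 256 - 45 = 211.)

211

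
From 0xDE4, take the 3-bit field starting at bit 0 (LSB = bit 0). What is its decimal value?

4

v = 110111100100
Shift right by 0: 110111100100
Mask low 3 bits: 100 = 4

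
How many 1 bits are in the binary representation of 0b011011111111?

10

n = 11011111111
Count the 1s: 1 + 1 + 1 + 1 + 1 + 1 + 1 + 1 + 1 + 1 = 10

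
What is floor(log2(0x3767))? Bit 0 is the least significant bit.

13

0x3767 = 11011101100111
The topmost 1 is at position 13 (since 2^13 = 8192 ≤ 14183 < 16384).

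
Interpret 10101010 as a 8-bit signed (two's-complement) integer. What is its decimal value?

-86

pattern = 10101010 (MSB is 1 ⇒ negative)
Invert: 01010101, add 1 → 01010110 = 86, so the value is -86.
(Equivalently: 170 - 2^8 = 170 - 256 = -86.)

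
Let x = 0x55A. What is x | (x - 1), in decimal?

1371

x = 10101011010 = 1370
x - 1 = 10101011001
OR    = 10101011011 = 1371
(x | (x - 1) sets all bits below the lowest set bit.)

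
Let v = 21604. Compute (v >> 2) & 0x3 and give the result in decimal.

v = 101010001100100
Shift right by 2: 1010100011001
Mask low 2 bits: 01 = 1

1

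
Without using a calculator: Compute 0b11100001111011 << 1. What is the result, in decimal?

28918

x = 011100001111011
shift left by 1 → 111000011110110 = 28918
(equivalently, 14459 × 2^1 = 14459 × 2)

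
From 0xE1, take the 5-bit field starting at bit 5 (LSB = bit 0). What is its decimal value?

7

v = 000011100001
Shift right by 5: 0000111
Mask low 5 bits: 00111 = 7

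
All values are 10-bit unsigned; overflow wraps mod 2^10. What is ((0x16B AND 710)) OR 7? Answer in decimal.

0x16B = 0101101011
710 = 1011000110
→ AND → 0001000010 = 66
7 = 0000000111
→ OR → 0001000111 = 71

71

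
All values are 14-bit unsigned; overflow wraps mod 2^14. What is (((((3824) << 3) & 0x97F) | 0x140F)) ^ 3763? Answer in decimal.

7100

3824 = 00111011110000
→ << 3 (mod 2^14) → 11011110000000 = 14208
0x97F = 00100101111111
→ & → 00000100000000 = 256
0x140F = 01010000001111
→ | → 01010100001111 = 5391
3763 = 00111010110011
→ ^ → 01101110111100 = 7100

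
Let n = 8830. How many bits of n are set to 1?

8830 = 10001001111110
Count the 1s: 1 + 1 + 1 + 1 + 1 + 1 + 1 + 1 = 8

8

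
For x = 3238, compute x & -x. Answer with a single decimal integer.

x = 110010100110 = 3238
-x (two's complement) = …001101011010
AND   = 000000000010 = 2
(x & -x isolates the lowest set bit of x.)

2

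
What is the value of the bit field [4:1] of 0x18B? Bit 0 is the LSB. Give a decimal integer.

5

v = 110001011
Shift right by 1: 11000101
Mask low 4 bits: 0101 = 5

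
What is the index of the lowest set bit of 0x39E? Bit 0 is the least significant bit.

0x39E = 1110011110
Trailing zeros: 1, so the lowest set bit is bit 1 (value 2).

1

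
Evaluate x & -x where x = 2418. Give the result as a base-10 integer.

x = 100101110010 = 2418
-x (two's complement) = …011010001110
AND   = 000000000010 = 2
(x & -x isolates the lowest set bit of x.)

2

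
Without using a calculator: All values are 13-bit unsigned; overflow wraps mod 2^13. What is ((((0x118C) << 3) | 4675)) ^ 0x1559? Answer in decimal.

2874

0x118C = 1000110001100
→ << 3 (mod 2^13) → 0110001100000 = 3168
4675 = 1001001000011
→ | → 1111001100011 = 7779
0x1559 = 1010101011001
→ ^ → 0101100111010 = 2874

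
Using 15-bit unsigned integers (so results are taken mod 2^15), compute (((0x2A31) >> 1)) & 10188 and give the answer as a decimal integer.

0x2A31 = 010101000110001
→ >> 1 → 001010100011000 = 5400
10188 = 010011111001100
→ & → 000010100001000 = 1288

1288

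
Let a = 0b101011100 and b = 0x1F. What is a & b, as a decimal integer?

a = 101011100
0x1F = 000011111
AND → 000011100 = 28

28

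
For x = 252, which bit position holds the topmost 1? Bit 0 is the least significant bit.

7

252 = 11111100
The topmost 1 is at position 7 (since 2^7 = 128 ≤ 252 < 256).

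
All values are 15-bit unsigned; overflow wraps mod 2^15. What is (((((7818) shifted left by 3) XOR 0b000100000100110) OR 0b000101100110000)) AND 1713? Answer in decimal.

1584

7818 = 001111010001010
→ shifted left by 3 (mod 2^15) → 111010001010000 = 29776
0b000100000100110 = 000100000100110
→ XOR → 111110001110110 = 31862
0b000101100110000 = 000101100110000
→ OR → 111111101110110 = 32630
1713 = 000011010110001
→ AND → 000011000110000 = 1584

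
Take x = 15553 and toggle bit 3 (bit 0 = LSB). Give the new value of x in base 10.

x = 11110011000001
bit 3 is currently 0; toggle it via x ^ (1 << 3) = x ^ 8
→ 11110011001001 = 15561

15561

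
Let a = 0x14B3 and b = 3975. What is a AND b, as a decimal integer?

0x14B3 = 1010010110011
3975 = 0111110000111
AND → 0010010000011 = 1155

1155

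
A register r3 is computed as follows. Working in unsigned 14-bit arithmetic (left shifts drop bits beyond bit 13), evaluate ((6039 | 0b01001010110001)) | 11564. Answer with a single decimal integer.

6039 = 01011110010111
0b01001010110001 = 01001010110001
→ | → 01011110110111 = 6071
11564 = 10110100101100
→ | → 11111110111111 = 16319

16319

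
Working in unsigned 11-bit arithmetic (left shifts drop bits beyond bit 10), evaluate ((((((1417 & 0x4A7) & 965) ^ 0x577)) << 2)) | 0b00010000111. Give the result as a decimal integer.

2015

1417 = 10110001001
0x4A7 = 10010100111
→ & → 10010000001 = 1153
965 = 01111000101
→ & → 00010000001 = 129
0x577 = 10101110111
→ ^ → 10111110110 = 1526
→ << 2 (mod 2^11) → 11111011000 = 2008
0b00010000111 = 00010000111
→ | → 11111011111 = 2015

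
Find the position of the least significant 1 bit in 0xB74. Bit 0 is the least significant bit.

2

0xB74 = 101101110100
Trailing zeros: 2, so the lowest set bit is bit 2 (value 4).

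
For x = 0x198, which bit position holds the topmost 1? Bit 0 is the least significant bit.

0x198 = 110011000
The topmost 1 is at position 8 (since 2^8 = 256 ≤ 408 < 512).

8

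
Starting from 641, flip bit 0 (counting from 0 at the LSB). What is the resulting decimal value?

640

x = 0001010000001
bit 0 is currently 1; toggle it via x ^ (1 << 0) = x ^ 1
→ 0001010000000 = 640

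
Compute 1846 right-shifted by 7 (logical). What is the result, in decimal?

1846 = 11100110110
shift right by 7 → 00000001110 = 14
(equivalently, floor(1846 / 128))

14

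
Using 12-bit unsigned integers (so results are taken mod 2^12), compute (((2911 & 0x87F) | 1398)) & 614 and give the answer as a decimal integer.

102

2911 = 101101011111
0x87F = 100001111111
→ & → 100001011111 = 2143
1398 = 010101110110
→ | → 110101111111 = 3455
614 = 001001100110
→ & → 000001100110 = 102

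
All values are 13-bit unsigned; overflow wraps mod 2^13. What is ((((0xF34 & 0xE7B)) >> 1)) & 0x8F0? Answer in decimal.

0xF34 = 0111100110100
0xE7B = 0111001111011
→ & → 0111000110000 = 3632
→ >> 1 → 0011100011000 = 1816
0x8F0 = 0100011110000
→ & → 0000000010000 = 16

16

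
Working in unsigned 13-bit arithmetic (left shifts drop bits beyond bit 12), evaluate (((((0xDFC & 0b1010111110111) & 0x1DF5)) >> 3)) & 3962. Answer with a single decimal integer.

0xDFC = 0110111111100
0b1010111110111 = 1010111110111
→ & → 0010111110100 = 1524
0x1DF5 = 1110111110101
→ & → 0010111110100 = 1524
→ >> 3 → 0000010111110 = 190
3962 = 0111101111010
→ & → 0000000111010 = 58

58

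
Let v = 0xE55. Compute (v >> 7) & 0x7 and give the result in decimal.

4

v = 000111001010101
Shift right by 7: 00011100
Mask low 3 bits: 100 = 4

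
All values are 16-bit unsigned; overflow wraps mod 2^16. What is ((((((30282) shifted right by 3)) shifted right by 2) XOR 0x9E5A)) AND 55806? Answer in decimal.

39400

30282 = 0111011001001010
→ shifted right by 3 → 0000111011001001 = 3785
→ shifted right by 2 → 0000001110110010 = 946
0x9E5A = 1001111001011010
→ XOR → 1001110111101000 = 40424
55806 = 1101100111111110
→ AND → 1001100111101000 = 39400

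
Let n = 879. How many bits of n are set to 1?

879 = 1101101111
Count the 1s: 1 + 1 + 1 + 1 + 1 + 1 + 1 + 1 = 8

8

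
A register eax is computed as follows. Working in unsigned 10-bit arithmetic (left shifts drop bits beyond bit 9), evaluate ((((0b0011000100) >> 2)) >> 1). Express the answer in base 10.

24

0b0011000100 = 0011000100
→ >> 2 → 0000110001 = 49
→ >> 1 → 0000011000 = 24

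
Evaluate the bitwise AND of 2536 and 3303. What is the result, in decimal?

2536 = 100111101000
3303 = 110011100111
AND → 100011100000 = 2272

2272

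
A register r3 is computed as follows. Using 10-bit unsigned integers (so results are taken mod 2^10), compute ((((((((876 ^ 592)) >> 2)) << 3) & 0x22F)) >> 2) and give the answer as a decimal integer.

876 = 1101101100
592 = 1001010000
→ ^ → 0100111100 = 316
→ >> 2 → 0001001111 = 79
→ << 3 (mod 2^10) → 1001111000 = 632
0x22F = 1000101111
→ & → 1000101000 = 552
→ >> 2 → 0010001010 = 138

138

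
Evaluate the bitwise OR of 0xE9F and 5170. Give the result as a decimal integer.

7871

0xE9F = 0111010011111
5170 = 1010000110010
 OR → 1111010111111 = 7871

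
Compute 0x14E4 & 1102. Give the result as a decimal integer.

0x14E4 = 1010011100100
1102 = 0010001001110
AND → 0010001000100 = 1092

1092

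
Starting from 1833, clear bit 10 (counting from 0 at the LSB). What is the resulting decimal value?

809

x = 11100101001
bit 10 is currently 1; clear it via x & ~(1 << 10) = x & ~1024
→ 01100101001 = 809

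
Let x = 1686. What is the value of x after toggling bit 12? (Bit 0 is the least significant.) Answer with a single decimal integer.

5782

x = 0011010010110
bit 12 is currently 0; toggle it via x ^ (1 << 12) = x ^ 4096
→ 1011010010110 = 5782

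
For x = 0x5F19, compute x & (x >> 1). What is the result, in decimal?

x = 101111100011001 = 24345
x>>1 = 010111110001100
AND  = 000111100001000 = 3848
(x & (x >> 1) has a 1 wherever x has two consecutive 1 bits.)

3848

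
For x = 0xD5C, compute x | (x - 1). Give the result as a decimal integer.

x = 110101011100 = 3420
x - 1 = 110101011011
OR    = 110101011111 = 3423
(x | (x - 1) sets all bits below the lowest set bit.)

3423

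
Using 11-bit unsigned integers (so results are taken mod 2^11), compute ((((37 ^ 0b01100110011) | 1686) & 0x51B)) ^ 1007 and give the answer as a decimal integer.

37 = 00000100101
0b01100110011 = 01100110011
→ ^ → 01100010110 = 790
1686 = 11010010110
→ | → 11110010110 = 1942
0x51B = 10100011011
→ & → 10100010010 = 1298
1007 = 01111101111
→ ^ → 11011111101 = 1789

1789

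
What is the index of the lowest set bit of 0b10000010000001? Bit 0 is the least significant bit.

0b10000010000001 = 10000010000001
Trailing zeros: 0, so the lowest set bit is bit 0 (value 1).

0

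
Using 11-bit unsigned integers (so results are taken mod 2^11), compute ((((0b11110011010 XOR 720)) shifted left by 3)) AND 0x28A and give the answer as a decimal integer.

0b11110011010 = 11110011010
720 = 01011010000
→ XOR → 10101001010 = 1354
→ shifted left by 3 (mod 2^11) → 01001010000 = 592
0x28A = 01010001010
→ AND → 01000000000 = 512

512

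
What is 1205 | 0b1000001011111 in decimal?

1205 = 0010010110101
b = 1000001011111
 OR → 1010011111111 = 5375

5375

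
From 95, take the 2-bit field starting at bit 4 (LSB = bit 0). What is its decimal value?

v = 0001011111
Shift right by 4: 000101
Mask low 2 bits: 01 = 1

1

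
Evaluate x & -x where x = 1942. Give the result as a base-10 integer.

2

x = 11110010110 = 1942
-x (two's complement) = …00001101010
AND   = 00000000010 = 2
(x & -x isolates the lowest set bit of x.)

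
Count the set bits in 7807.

7807 = 1111001111111
Count the 1s: 1 + 1 + 1 + 1 + 1 + 1 + 1 + 1 + 1 + 1 + 1 = 11

11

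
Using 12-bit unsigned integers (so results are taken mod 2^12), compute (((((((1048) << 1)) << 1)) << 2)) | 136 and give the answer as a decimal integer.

392

1048 = 010000011000
→ << 1 (mod 2^12) → 100000110000 = 2096
→ << 1 (mod 2^12) → 000001100000 = 96
→ << 2 (mod 2^12) → 000110000000 = 384
136 = 000010001000
→ | → 000110001000 = 392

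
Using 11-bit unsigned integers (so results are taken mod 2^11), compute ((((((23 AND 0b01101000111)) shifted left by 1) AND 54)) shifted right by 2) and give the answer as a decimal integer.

1

23 = 00000010111
0b01101000111 = 01101000111
→ AND → 00000000111 = 7
→ shifted left by 1 (mod 2^11) → 00000001110 = 14
54 = 00000110110
→ AND → 00000000110 = 6
→ shifted right by 2 → 00000000001 = 1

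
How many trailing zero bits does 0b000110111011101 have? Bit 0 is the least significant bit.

0

0b000110111011101 = 110111011101
Trailing zeros: 0, so the lowest set bit is bit 0 (value 1).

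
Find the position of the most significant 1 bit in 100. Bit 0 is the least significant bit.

100 = 1100100
The topmost 1 is at position 6 (since 2^6 = 64 ≤ 100 < 128).

6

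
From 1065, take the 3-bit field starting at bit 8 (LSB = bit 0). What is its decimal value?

4

v = 0010000101001
Shift right by 8: 00100
Mask low 3 bits: 100 = 4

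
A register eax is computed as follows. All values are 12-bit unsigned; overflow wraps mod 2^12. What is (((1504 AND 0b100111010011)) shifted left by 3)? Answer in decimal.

1504 = 010111100000
0b100111010011 = 100111010011
→ AND → 000111000000 = 448
→ shifted left by 3 (mod 2^12) → 111000000000 = 3584

3584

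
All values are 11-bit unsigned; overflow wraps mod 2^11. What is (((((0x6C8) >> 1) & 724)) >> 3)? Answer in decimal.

72

0x6C8 = 11011001000
→ >> 1 → 01101100100 = 868
724 = 01011010100
→ & → 01001000100 = 580
→ >> 3 → 00001001000 = 72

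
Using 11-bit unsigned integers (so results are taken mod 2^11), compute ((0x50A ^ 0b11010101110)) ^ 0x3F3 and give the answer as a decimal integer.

0x50A = 10100001010
0b11010101110 = 11010101110
→ ^ → 01110100100 = 932
0x3F3 = 01111110011
→ ^ → 00001010111 = 87

87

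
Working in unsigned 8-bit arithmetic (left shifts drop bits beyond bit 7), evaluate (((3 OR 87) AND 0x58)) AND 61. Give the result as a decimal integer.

3 = 00000011
87 = 01010111
→ OR → 01010111 = 87
0x58 = 01011000
→ AND → 01010000 = 80
61 = 00111101
→ AND → 00010000 = 16

16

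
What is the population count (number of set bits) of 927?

8

927 = 1110011111
Count the 1s: 1 + 1 + 1 + 1 + 1 + 1 + 1 + 1 = 8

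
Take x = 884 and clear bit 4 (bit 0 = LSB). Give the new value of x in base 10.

x = 001101110100
bit 4 is currently 1; clear it via x & ~(1 << 4) = x & ~16
→ 001101100100 = 868

868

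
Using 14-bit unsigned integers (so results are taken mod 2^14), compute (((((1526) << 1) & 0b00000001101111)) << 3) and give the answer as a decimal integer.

864

1526 = 00010111110110
→ << 1 (mod 2^14) → 00101111101100 = 3052
0b00000001101111 = 00000001101111
→ & → 00000001101100 = 108
→ << 3 (mod 2^14) → 00001101100000 = 864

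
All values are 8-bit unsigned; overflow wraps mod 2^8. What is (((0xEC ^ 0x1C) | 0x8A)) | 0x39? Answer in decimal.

251

0xEC = 11101100
0x1C = 00011100
→ ^ → 11110000 = 240
0x8A = 10001010
→ | → 11111010 = 250
0x39 = 00111001
→ | → 11111011 = 251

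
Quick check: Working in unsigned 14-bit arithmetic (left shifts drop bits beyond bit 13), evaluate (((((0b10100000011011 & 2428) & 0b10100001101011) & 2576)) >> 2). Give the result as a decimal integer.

512

0b10100000011011 = 10100000011011
2428 = 00100101111100
→ & → 00100000011000 = 2072
0b10100001101011 = 10100001101011
→ & → 00100000001000 = 2056
2576 = 00101000010000
→ & → 00100000000000 = 2048
→ >> 2 → 00001000000000 = 512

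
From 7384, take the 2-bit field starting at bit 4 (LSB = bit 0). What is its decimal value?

v = 1110011011000
Shift right by 4: 111001101
Mask low 2 bits: 01 = 1

1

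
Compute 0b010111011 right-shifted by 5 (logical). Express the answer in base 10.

x = 10111011
shift right by 5 → 00000101 = 5
(equivalently, floor(187 / 32))

5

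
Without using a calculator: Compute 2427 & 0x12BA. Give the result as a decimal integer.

2427 = 0100101111011
0x12BA = 1001010111010
AND → 0000000111010 = 58

58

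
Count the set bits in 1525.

1525 = 10111110101
Count the 1s: 1 + 1 + 1 + 1 + 1 + 1 + 1 + 1 = 8

8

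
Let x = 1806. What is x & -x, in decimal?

2

x = 11100001110 = 1806
-x (two's complement) = …00011110010
AND   = 00000000010 = 2
(x & -x isolates the lowest set bit of x.)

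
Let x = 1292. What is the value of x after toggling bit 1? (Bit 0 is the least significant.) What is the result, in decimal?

1294

x = 0010100001100
bit 1 is currently 0; toggle it via x ^ (1 << 1) = x ^ 2
→ 0010100001110 = 1294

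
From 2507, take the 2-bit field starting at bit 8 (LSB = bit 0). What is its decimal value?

1

v = 100111001011
Shift right by 8: 1001
Mask low 2 bits: 01 = 1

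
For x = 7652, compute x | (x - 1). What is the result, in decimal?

x = 1110111100100 = 7652
x - 1 = 1110111100011
OR    = 1110111100111 = 7655
(x | (x - 1) sets all bits below the lowest set bit.)

7655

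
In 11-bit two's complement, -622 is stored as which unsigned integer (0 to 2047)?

622 in 11 bits: 01001101110
Invert: 10110010001
Add 1:  10110010010 = 1426
(Check: 2^11 - 622 = 2048 - 622 = 1426.)

1426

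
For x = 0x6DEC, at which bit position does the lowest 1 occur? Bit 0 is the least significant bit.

0x6DEC = 110110111101100
Trailing zeros: 2, so the lowest set bit is bit 2 (value 4).

2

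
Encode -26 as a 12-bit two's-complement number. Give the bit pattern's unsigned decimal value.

26 in 12 bits: 000000011010
Invert: 111111100101
Add 1:  111111100110 = 4070
(Check: 2^12 - 26 = 4096 - 26 = 4070.)

4070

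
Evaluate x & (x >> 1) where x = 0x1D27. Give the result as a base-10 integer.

x = 1110100100111 = 7463
x>>1 = 0111010010011
AND  = 0110000000011 = 3075
(x & (x >> 1) has a 1 wherever x has two consecutive 1 bits.)

3075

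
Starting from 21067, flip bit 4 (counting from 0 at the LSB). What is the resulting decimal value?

x = 101001001001011
bit 4 is currently 0; toggle it via x ^ (1 << 4) = x ^ 16
→ 101001001011011 = 21083

21083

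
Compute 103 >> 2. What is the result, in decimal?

103 = 1100111
shift right by 2 → 0011001 = 25
(equivalently, floor(103 / 4))

25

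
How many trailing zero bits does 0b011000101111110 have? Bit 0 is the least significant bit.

0b011000101111110 = 11000101111110
Trailing zeros: 1, so the lowest set bit is bit 1 (value 2).

1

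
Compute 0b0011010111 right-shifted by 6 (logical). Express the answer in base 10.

x = 11010111
shift right by 6 → 00000011 = 3
(equivalently, floor(215 / 64))

3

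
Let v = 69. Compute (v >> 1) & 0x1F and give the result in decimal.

2

v = 001000101
Shift right by 1: 00100010
Mask low 5 bits: 00010 = 2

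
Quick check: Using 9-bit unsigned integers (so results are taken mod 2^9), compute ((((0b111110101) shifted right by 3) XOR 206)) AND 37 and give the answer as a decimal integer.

32

0b111110101 = 111110101
→ shifted right by 3 → 000111110 = 62
206 = 011001110
→ XOR → 011110000 = 240
37 = 000100101
→ AND → 000100000 = 32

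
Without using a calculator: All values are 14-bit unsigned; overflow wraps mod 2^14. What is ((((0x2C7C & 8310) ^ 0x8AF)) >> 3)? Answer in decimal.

0x2C7C = 10110001111100
8310 = 10000001110110
→ & → 10000001110100 = 8308
0x8AF = 00100010101111
→ ^ → 10100011011011 = 10459
→ >> 3 → 00010100011011 = 1307

1307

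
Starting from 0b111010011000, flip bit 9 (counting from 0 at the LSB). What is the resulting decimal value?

3224

x = 111010011000
bit 9 is currently 1; toggle it via x ^ (1 << 9) = x ^ 512
→ 110010011000 = 3224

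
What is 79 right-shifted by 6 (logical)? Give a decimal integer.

79 = 1001111
shift right by 6 → 0000001 = 1
(equivalently, floor(79 / 64))

1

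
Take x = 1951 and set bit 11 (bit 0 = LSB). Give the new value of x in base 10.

x = 0011110011111
bit 11 is currently 0; set it via x | (1 << 11) = x | 2048
→ 0111110011111 = 3999

3999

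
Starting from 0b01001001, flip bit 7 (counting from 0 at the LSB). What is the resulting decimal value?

x = 01001001
bit 7 is currently 0; toggle it via x ^ (1 << 7) = x ^ 128
→ 11001001 = 201

201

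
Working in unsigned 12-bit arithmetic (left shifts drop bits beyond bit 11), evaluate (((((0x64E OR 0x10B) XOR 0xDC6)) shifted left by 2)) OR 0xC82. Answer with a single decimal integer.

3750

0x64E = 011001001110
0x10B = 000100001011
→ OR → 011101001111 = 1871
0xDC6 = 110111000110
→ XOR → 101010001001 = 2697
→ shifted left by 2 (mod 2^12) → 101000100100 = 2596
0xC82 = 110010000010
→ OR → 111010100110 = 3750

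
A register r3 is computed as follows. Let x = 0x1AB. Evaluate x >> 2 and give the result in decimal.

0x1AB = 110101011
shift right by 2 → 001101010 = 106
(equivalently, floor(427 / 4))

106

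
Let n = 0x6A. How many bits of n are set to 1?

0x6A = 1101010
Count the 1s: 1 + 1 + 1 + 1 = 4

4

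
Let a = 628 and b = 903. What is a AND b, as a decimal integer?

628 = 1001110100
903 = 1110000111
AND → 1000000100 = 516

516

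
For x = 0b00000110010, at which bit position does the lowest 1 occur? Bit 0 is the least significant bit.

1

0b00000110010 = 110010
Trailing zeros: 1, so the lowest set bit is bit 1 (value 2).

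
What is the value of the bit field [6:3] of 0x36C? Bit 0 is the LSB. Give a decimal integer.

13

v = 1101101100
Shift right by 3: 1101101
Mask low 4 bits: 1101 = 13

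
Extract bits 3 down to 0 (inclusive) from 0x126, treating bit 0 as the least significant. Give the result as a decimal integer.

v = 000100100110
Shift right by 0: 000100100110
Mask low 4 bits: 0110 = 6

6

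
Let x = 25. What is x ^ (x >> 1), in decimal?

x = 11001 = 25
x>>1 = 01100
XOR  = 10101 = 21
(x ^ (x >> 1) gives the standard binary-reflected Gray code of x.)

21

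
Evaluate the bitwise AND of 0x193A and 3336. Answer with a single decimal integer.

0x193A = 1100100111010
3336 = 0110100001000
AND → 0100100001000 = 2312

2312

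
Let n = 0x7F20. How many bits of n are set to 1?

0x7F20 = 111111100100000
Count the 1s: 1 + 1 + 1 + 1 + 1 + 1 + 1 + 1 = 8

8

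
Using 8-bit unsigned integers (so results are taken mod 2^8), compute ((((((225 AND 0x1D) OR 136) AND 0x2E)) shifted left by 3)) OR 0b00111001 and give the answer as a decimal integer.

225 = 11100001
0x1D = 00011101
→ AND → 00000001 = 1
136 = 10001000
→ OR → 10001001 = 137
0x2E = 00101110
→ AND → 00001000 = 8
→ shifted left by 3 (mod 2^8) → 01000000 = 64
0b00111001 = 00111001
→ OR → 01111001 = 121

121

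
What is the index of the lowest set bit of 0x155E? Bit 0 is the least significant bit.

1

0x155E = 1010101011110
Trailing zeros: 1, so the lowest set bit is bit 1 (value 2).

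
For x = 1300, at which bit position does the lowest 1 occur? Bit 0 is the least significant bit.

2

1300 = 10100010100
Trailing zeros: 2, so the lowest set bit is bit 2 (value 4).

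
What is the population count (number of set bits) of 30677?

30677 = 111011111010101
Count the 1s: 1 + 1 + 1 + 1 + 1 + 1 + 1 + 1 + 1 + 1 + 1 = 11

11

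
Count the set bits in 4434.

4434 = 1000101010010
Count the 1s: 1 + 1 + 1 + 1 + 1 = 5

5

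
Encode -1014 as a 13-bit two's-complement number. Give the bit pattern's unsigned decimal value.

7178

1014 in 13 bits: 0001111110110
Invert: 1110000001001
Add 1:  1110000001010 = 7178
(Check: 2^13 - 1014 = 8192 - 1014 = 7178.)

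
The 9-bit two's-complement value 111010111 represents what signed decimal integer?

pattern = 111010111 (MSB is 1 ⇒ negative)
Invert: 000101000, add 1 → 000101001 = 41, so the value is -41.
(Equivalently: 471 - 2^9 = 471 - 512 = -41.)

-41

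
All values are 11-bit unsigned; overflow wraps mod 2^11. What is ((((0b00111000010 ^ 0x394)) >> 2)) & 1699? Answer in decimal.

129

0b00111000010 = 00111000010
0x394 = 01110010100
→ ^ → 01001010110 = 598
→ >> 2 → 00010010101 = 149
1699 = 11010100011
→ & → 00010000001 = 129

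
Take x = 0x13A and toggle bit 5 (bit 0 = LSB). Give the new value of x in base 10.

x = 0100111010
bit 5 is currently 1; toggle it via x ^ (1 << 5) = x ^ 32
→ 0100011010 = 282

282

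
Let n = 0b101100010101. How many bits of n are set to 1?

n = 101100010101
Count the 1s: 1 + 1 + 1 + 1 + 1 + 1 = 6

6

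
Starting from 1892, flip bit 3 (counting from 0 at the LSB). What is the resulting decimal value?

1900

x = 11101100100
bit 3 is currently 0; toggle it via x ^ (1 << 3) = x ^ 8
→ 11101101100 = 1900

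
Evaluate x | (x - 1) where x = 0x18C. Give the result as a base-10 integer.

x = 110001100 = 396
x - 1 = 110001011
OR    = 110001111 = 399
(x | (x - 1) sets all bits below the lowest set bit.)

399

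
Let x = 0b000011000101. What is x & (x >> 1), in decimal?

64

x = 11000101 = 197
x>>1 = 01100010
AND  = 01000000 = 64
(x & (x >> 1) has a 1 wherever x has two consecutive 1 bits.)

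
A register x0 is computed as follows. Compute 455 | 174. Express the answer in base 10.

455 = 111000111
174 = 010101110
 OR → 111101111 = 495

495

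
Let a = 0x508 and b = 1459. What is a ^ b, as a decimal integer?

0x508 = 10100001000
1459 = 10110110011
XOR → 00010111011 = 187

187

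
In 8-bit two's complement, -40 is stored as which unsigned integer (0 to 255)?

216

40 in 8 bits: 00101000
Invert: 11010111
Add 1:  11011000 = 216
(Check: 2^8 - 40 = 256 - 40 = 216.)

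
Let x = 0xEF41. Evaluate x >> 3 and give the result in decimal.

7656

0xEF41 = 1110111101000001
shift right by 3 → 0001110111101000 = 7656
(equivalently, floor(61249 / 8))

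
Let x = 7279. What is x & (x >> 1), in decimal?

x = 1110001101111 = 7279
x>>1 = 0111000110111
AND  = 0110000100111 = 3111
(x & (x >> 1) has a 1 wherever x has two consecutive 1 bits.)

3111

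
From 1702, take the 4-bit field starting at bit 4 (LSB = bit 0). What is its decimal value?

v = 11010100110
Shift right by 4: 1101010
Mask low 4 bits: 1010 = 10

10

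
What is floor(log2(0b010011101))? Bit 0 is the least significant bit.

7

0b010011101 = 10011101
The topmost 1 is at position 7 (since 2^7 = 128 ≤ 157 < 256).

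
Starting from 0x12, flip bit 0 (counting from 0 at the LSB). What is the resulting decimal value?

x = 000010010
bit 0 is currently 0; toggle it via x ^ (1 << 0) = x ^ 1
→ 000010011 = 19

19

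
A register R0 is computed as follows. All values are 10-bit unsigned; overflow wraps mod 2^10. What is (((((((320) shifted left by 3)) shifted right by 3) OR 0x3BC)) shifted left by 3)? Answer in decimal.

320 = 0101000000
→ shifted left by 3 (mod 2^10) → 1000000000 = 512
→ shifted right by 3 → 0001000000 = 64
0x3BC = 1110111100
→ OR → 1111111100 = 1020
→ shifted left by 3 (mod 2^10) → 1111100000 = 992

992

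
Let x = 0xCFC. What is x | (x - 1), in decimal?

3327

x = 110011111100 = 3324
x - 1 = 110011111011
OR    = 110011111111 = 3327
(x | (x - 1) sets all bits below the lowest set bit.)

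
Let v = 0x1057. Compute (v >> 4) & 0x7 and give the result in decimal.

v = 001000001010111
Shift right by 4: 00100000101
Mask low 3 bits: 101 = 5

5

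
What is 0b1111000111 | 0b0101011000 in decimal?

991

a = 1111000111
b = 0101011000
 OR → 1111011111 = 991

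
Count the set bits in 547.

547 = 1000100011
Count the 1s: 1 + 1 + 1 + 1 = 4

4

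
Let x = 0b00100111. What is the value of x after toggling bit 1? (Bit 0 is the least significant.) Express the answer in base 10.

37

x = 00100111
bit 1 is currently 1; toggle it via x ^ (1 << 1) = x ^ 2
→ 00100101 = 37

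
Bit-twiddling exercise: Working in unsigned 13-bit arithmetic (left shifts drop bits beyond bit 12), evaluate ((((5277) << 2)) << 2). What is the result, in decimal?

5277 = 1010010011101
→ << 2 (mod 2^13) → 1001001110100 = 4724
→ << 2 (mod 2^13) → 0100111010000 = 2512

2512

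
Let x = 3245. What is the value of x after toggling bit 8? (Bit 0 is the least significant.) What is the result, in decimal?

3501

x = 110010101101
bit 8 is currently 0; toggle it via x ^ (1 << 8) = x ^ 256
→ 110110101101 = 3501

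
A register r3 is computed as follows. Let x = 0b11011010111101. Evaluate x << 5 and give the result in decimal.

x = 0000011011010111101
shift left by 5 → 1101101011110100000 = 448416
(equivalently, 14013 × 2^5 = 14013 × 32)

448416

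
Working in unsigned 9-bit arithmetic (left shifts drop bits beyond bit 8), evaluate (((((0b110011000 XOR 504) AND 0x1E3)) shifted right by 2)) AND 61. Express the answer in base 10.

0b110011000 = 110011000
504 = 111111000
→ XOR → 001100000 = 96
0x1E3 = 111100011
→ AND → 001100000 = 96
→ shifted right by 2 → 000011000 = 24
61 = 000111101
→ AND → 000011000 = 24

24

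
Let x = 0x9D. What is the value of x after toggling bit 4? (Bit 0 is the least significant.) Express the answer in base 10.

141

x = 0010011101
bit 4 is currently 1; toggle it via x ^ (1 << 4) = x ^ 16
→ 0010001101 = 141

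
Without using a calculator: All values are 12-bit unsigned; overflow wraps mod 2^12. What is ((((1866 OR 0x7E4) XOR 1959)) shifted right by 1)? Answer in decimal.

1866 = 011101001010
0x7E4 = 011111100100
→ OR → 011111101110 = 2030
1959 = 011110100111
→ XOR → 000001001001 = 73
→ shifted right by 1 → 000000100100 = 36

36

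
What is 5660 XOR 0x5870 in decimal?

20076

5660 = 001011000011100
0x5870 = 101100001110000
XOR → 100111001101100 = 20076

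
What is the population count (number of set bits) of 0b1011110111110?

n = 1011110111110
Count the 1s: 1 + 1 + 1 + 1 + 1 + 1 + 1 + 1 + 1 + 1 = 10

10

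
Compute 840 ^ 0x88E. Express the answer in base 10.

840 = 001101001000
0x88E = 100010001110
XOR → 101111000110 = 3014

3014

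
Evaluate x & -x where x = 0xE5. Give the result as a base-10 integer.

x = 11100101 = 229
-x (two's complement) = …00011011
AND   = 00000001 = 1
(x & -x isolates the lowest set bit of x.)

1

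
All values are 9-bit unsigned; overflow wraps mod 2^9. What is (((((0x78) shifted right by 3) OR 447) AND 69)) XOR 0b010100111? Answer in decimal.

0x78 = 001111000
→ shifted right by 3 → 000001111 = 15
447 = 110111111
→ OR → 110111111 = 447
69 = 001000101
→ AND → 000000101 = 5
0b010100111 = 010100111
→ XOR → 010100010 = 162

162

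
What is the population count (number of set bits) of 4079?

11

4079 = 111111101111
Count the 1s: 1 + 1 + 1 + 1 + 1 + 1 + 1 + 1 + 1 + 1 + 1 = 11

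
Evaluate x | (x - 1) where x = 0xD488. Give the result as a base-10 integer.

54415

x = 1101010010001000 = 54408
x - 1 = 1101010010000111
OR    = 1101010010001111 = 54415
(x | (x - 1) sets all bits below the lowest set bit.)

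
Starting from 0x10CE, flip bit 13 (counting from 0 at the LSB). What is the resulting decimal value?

x = 01000011001110
bit 13 is currently 0; toggle it via x ^ (1 << 13) = x ^ 8192
→ 11000011001110 = 12494

12494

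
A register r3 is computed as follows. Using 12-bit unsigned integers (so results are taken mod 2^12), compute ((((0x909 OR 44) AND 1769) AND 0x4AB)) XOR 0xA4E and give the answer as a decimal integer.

2663

0x909 = 100100001001
44 = 000000101100
→ OR → 100100101101 = 2349
1769 = 011011101001
→ AND → 000000101001 = 41
0x4AB = 010010101011
→ AND → 000000101001 = 41
0xA4E = 101001001110
→ XOR → 101001100111 = 2663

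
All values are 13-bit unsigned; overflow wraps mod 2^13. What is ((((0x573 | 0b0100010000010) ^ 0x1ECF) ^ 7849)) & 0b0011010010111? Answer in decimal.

0x573 = 0010101110011
0b0100010000010 = 0100010000010
→ | → 0110111110011 = 3571
0x1ECF = 1111011001111
→ ^ → 1001100111100 = 4924
7849 = 1111010101001
→ ^ → 0110110010101 = 3477
0b0011010010111 = 0011010010111
→ & → 0010010010101 = 1173

1173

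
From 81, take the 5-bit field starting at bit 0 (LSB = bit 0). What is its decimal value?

v = 0001010001
Shift right by 0: 0001010001
Mask low 5 bits: 10001 = 17

17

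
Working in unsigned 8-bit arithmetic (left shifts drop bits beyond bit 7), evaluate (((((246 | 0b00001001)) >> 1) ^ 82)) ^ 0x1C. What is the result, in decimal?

49

246 = 11110110
0b00001001 = 00001001
→ | → 11111111 = 255
→ >> 1 → 01111111 = 127
82 = 01010010
→ ^ → 00101101 = 45
0x1C = 00011100
→ ^ → 00110001 = 49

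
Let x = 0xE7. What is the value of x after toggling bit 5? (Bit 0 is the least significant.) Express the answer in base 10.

x = 011100111
bit 5 is currently 1; toggle it via x ^ (1 << 5) = x ^ 32
→ 011000111 = 199

199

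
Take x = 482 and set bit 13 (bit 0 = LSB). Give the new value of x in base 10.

8674

x = 0000000111100010
bit 13 is currently 0; set it via x | (1 << 13) = x | 8192
→ 0010000111100010 = 8674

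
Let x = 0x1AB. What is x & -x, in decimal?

1

x = 110101011 = 427
-x (two's complement) = …001010101
AND   = 000000001 = 1
(x & -x isolates the lowest set bit of x.)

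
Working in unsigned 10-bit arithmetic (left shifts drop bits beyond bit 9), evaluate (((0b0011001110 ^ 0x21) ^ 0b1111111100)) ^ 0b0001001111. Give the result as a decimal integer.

0b0011001110 = 0011001110
0x21 = 0000100001
→ ^ → 0011101111 = 239
0b1111111100 = 1111111100
→ ^ → 1100010011 = 787
0b0001001111 = 0001001111
→ ^ → 1101011100 = 860

860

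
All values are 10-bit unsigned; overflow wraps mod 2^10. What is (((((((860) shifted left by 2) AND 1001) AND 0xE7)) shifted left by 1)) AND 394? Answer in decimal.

128

860 = 1101011100
→ shifted left by 2 (mod 2^10) → 0101110000 = 368
1001 = 1111101001
→ AND → 0101100000 = 352
0xE7 = 0011100111
→ AND → 0001100000 = 96
→ shifted left by 1 (mod 2^10) → 0011000000 = 192
394 = 0110001010
→ AND → 0010000000 = 128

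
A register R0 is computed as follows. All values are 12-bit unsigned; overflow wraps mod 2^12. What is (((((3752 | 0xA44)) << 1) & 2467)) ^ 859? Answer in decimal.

3752 = 111010101000
0xA44 = 101001000100
→ | → 111011101100 = 3820
→ << 1 (mod 2^12) → 110111011000 = 3544
2467 = 100110100011
→ & → 100110000000 = 2432
859 = 001101011011
→ ^ → 101011011011 = 2779

2779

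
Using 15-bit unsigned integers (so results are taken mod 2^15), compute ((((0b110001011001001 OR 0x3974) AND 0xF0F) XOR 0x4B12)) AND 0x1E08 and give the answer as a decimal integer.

0b110001011001001 = 110001011001001
0x3974 = 011100101110100
→ OR → 111101111111101 = 31741
0xF0F = 000111100001111
→ AND → 000101100001101 = 2829
0x4B12 = 100101100010010
→ XOR → 100000000011111 = 16415
0x1E08 = 001111000001000
→ AND → 000000000001000 = 8

8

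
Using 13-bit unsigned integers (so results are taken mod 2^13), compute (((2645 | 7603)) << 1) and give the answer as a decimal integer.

2645 = 0101001010101
7603 = 1110110110011
→ | → 1111111110111 = 8183
→ << 1 (mod 2^13) → 1111111101110 = 8174

8174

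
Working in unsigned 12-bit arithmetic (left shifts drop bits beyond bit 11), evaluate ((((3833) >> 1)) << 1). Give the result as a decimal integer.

3833 = 111011111001
→ >> 1 → 011101111100 = 1916
→ << 1 (mod 2^12) → 111011111000 = 3832

3832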